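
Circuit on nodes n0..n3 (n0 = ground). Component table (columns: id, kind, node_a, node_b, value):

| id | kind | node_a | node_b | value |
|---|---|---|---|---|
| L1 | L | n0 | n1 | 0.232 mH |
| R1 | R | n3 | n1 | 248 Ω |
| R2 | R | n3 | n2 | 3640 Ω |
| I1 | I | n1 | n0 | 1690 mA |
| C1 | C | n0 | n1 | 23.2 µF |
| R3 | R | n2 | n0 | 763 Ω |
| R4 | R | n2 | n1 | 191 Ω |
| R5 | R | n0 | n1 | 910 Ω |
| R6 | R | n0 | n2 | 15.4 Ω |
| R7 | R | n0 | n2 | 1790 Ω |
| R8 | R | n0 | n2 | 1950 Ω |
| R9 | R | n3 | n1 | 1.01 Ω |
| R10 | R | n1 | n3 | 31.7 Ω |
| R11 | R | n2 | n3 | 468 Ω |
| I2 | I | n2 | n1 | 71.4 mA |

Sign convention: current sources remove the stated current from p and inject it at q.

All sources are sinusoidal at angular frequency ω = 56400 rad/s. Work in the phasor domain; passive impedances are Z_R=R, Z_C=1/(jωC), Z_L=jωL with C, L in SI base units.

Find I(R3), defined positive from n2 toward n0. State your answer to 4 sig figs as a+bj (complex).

-0.001250+0.0001763j A

Element admittances at ω=56400 rad/s:
  Y(L1) = 0.000-0.07642j S between n0,n1
  Y(R1) = 0.004032+0.000j S between n3,n1
  Y(R2) = 0.0002747+0.000j S between n3,n2
  I1: injects 1.69 A into n0 (from n1)
  Y(C1) = 0.000+1.308j S between n0,n1
  Y(R3) = 0.001311+0.000j S between n2,n0
  Y(R4) = 0.005236+0.000j S between n2,n1
  Y(R5) = 0.001099+0.000j S between n0,n1
  Y(R6) = 0.06494+0.000j S between n0,n2
  Y(R7) = 0.0005587+0.000j S between n0,n2
  Y(R8) = 0.0005128+0.000j S between n0,n2
  Y(R9) = 0.9901+0.000j S between n3,n1
  Y(R10) = 0.03155+0.000j S between n1,n3
  Y(R11) = 0.002137+0.000j S between n2,n3
  I2: injects 0.0714 A into n1 (from n2)
Assemble and solve the 3×3 MNA system:
  V(n1)=-0.008527+1.320j  V(n2)=-0.9534+0.1345j  V(n3)=-0.01074+1.317j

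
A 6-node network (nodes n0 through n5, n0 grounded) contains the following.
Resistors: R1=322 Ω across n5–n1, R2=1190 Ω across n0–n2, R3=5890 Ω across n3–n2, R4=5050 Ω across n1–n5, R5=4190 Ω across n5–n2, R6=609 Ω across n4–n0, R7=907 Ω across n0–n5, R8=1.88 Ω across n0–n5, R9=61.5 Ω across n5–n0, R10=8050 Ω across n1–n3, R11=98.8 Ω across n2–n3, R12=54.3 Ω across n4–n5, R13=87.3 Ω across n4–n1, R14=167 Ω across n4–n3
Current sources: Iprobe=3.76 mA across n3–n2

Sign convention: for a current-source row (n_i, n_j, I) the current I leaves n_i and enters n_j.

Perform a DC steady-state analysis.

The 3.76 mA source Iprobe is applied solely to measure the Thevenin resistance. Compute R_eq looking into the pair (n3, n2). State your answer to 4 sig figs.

Element admittances at DC:
  Y(R1) = 0.003106 S between n5,n1
  Y(R2) = 0.0008403 S between n0,n2
  Y(R3) = 0.0001698 S between n3,n2
  Y(R4) = 0.0001980 S between n1,n5
  Y(R5) = 0.0002387 S between n5,n2
  Y(R6) = 0.001642 S between n4,n0
  Y(R7) = 0.001103 S between n0,n5
  Y(R8) = 0.5319 S between n0,n5
  Y(R9) = 0.01626 S between n5,n0
  Y(R10) = 0.0001242 S between n1,n3
  Y(R11) = 0.01012 S between n2,n3
  Y(R12) = 0.01842 S between n4,n5
  Y(R13) = 0.01145 S between n4,n1
  Y(R14) = 0.005988 S between n4,n3
  Iprobe: injects 0.00376 A into n2 (from n3)
Assemble and solve the 5×5 MNA system:
  V(n1)=-0.01091  V(n2)=0.2747  V(n3)=-0.06185  V(n4)=-0.01340  V(n5)=-0.0003802

R_eq = 89.51 Ω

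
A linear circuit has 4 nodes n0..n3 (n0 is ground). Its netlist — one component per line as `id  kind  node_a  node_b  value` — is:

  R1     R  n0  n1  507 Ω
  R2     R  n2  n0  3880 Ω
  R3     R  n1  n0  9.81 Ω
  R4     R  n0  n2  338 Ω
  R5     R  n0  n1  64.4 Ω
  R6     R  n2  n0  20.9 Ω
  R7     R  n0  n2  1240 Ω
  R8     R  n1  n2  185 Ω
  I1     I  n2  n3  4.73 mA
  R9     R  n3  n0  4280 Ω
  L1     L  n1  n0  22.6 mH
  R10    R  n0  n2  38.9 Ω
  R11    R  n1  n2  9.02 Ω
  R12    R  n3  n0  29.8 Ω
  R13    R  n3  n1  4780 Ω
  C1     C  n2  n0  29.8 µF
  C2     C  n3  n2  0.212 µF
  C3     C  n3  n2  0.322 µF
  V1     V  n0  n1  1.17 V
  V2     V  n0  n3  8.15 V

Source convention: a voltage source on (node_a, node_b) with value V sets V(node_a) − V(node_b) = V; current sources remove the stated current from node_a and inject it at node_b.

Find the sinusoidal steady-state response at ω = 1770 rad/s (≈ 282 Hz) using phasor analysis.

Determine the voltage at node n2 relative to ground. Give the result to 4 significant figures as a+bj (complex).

-0.6847+0.1499j V

Apply KCL at each of the 3 non-ground nodes and solve the resulting linear system.
Node n1: branches {R1, R3, R5, R8, L1, R11, R13, V1} → V_1 = -1.170+0.000j
Node n2: branches {R2, R4, R6, R7, R8, I1, R10, R11, C1, C2, C3} → V_2 = -0.6847+0.1499j
Node n3: branches {I1, R9, R12, R13, C2, C3, V2} → V_3 = -8.150+0.000j
Source currents: i(V1)=-0.1947+0.01182j, i(V2)=-0.2814-0.007056j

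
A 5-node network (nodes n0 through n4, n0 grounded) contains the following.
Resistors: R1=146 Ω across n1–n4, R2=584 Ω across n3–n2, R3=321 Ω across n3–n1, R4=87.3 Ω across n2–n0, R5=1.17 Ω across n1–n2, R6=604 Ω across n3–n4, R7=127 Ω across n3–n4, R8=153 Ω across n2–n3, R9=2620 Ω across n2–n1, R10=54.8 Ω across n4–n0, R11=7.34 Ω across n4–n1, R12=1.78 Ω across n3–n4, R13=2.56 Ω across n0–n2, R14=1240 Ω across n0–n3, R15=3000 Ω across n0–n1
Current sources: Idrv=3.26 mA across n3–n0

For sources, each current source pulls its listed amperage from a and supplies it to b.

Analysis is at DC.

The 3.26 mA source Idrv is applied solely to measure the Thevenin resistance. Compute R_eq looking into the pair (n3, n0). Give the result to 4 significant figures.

Apply KCL at each of the 4 non-ground nodes and solve the resulting linear system.
Node n1: branches {R1, R3, R5, R9, R11, R15} → V_1 = -0.009769
Node n2: branches {R2, R4, R5, R8, R9, R13} → V_2 = -0.006811
Node n3: branches {R2, R3, R6, R7, R8, R12, R14, Idrv} → V_3 = -0.03215
Node n4: branches {R1, R6, R7, R10, R11, R12} → V_4 = -0.02698

R_eq = 9.863 Ω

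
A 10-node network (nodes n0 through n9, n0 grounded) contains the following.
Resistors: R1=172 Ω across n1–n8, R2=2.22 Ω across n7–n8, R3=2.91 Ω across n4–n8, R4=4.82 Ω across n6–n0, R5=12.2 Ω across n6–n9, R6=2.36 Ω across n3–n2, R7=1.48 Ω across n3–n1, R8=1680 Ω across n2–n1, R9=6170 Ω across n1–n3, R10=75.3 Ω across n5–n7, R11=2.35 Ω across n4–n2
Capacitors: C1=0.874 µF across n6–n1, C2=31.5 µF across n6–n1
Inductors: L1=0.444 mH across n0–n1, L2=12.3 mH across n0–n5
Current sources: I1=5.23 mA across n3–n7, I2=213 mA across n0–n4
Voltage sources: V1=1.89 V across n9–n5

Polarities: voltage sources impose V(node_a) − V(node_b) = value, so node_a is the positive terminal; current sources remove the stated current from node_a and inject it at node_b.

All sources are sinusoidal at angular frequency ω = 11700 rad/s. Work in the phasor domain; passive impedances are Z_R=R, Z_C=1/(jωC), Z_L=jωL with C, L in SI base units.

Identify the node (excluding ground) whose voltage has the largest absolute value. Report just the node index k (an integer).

MNA unknowns: 9 node voltages V₁..V_9 plus 1 source current (V1)
R1: Y=0.005814+0.000j on G[1,8]
R2: Y=0.4505+0.000j on G[7,8]
C1: Y=0.000+0.01023j on G[6,1]
R3: Y=0.3436+0.000j on G[4,8]
R4: Y=0.2075+0.000j on G[6,0]
R5: Y=0.08197+0.000j on G[6,9]
L1: Y=0.000-0.1925j on G[0,1]
R6: Y=0.4237+0.000j on G[3,2]
C2: Y=0.000+0.3685j on G[6,1]
R7: Y=0.6757+0.000j on G[3,1]
R8: Y=0.0005952+0.000j on G[2,1]
R9: Y=0.0001621+0.000j on G[1,3]
I1: z[3]−=0.00523, z[7]+=0.00523
L2: Y=0.000-0.006949j on G[0,5]
R10: Y=0.01328+0.000j on G[5,7]
I2: z[0]−=0.213, z[4]+=0.213
R11: Y=0.4255+0.000j on G[4,2]
V1: row V9−V5=1.89, i_V1 at 9,5
solve → V1=0.8683+0.6236j, V2=1.531+0.6257j, V3=1.119+0.6244j, V4=1.943+0.6270j, V5=-1.064+0.6728j, V6=0.4255+0.7700j, V7=1.761+0.6298j, V8=1.833+0.6286j, V9=0.8261+0.6728j
aux → i_V1=-0.03284+0.007964j

4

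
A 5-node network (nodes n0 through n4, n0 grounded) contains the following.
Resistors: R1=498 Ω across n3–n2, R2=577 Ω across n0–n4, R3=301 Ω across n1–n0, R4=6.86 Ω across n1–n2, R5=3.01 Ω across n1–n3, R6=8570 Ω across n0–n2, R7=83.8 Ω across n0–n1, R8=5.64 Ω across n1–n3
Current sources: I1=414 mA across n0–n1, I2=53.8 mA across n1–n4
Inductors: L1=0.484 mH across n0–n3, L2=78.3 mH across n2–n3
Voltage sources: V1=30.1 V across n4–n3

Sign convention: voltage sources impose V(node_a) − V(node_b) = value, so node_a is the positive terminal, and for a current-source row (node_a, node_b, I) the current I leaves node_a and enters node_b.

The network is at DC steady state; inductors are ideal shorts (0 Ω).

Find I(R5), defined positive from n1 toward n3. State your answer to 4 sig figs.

Element admittances at DC:
  Y(R1) = 0.002008 S between n3,n2
  Y(R2) = 0.001733 S between n0,n4
  I1: injects 0.414 A into n1 (from n0)
  Y(R3) = 0.003322 S between n1,n0
  Y(R4) = 0.1458 S between n1,n2
  Y(R5) = 0.3322 S between n1,n3
  Y(R6) = 0.0001167 S between n0,n2
  L1: short n0↔n3 (DC inductor)
  Y(R7) = 0.01193 S between n0,n1
  I2: injects 0.0538 A into n4 (from n1)
  Y(R8) = 0.1773 S between n1,n3
  L2: short n2↔n3 (DC inductor)
  V1: constraint V(n4)−V(n3) = 30.1
Assemble and solve the 7×7 MNA system:
  V(n1)=0.5372  V(n2)=0.000  V(n3)=0.000  V(n4)=30.10
  i(L1)=-0.3536  i(L2)=0.07830  i(V1)=0.001634

0.1785 A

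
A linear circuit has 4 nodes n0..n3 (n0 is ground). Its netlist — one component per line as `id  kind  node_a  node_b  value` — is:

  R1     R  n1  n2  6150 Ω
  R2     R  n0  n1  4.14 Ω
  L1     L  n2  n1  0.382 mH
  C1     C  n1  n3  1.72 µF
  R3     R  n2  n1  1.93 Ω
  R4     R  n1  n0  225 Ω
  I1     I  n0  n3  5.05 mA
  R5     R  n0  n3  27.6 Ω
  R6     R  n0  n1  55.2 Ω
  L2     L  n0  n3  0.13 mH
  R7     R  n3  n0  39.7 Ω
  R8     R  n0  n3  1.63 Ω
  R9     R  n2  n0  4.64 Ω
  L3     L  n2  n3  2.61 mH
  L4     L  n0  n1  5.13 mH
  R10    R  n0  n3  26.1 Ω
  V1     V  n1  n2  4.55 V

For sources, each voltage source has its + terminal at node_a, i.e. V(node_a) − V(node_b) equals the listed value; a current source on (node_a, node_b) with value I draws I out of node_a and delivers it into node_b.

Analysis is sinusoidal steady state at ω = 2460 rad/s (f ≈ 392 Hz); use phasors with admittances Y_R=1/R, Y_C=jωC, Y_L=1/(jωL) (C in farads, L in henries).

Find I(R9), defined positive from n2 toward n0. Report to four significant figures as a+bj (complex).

-0.5009-0.08004j A

Apply KCL at each of the 3 non-ground nodes and solve the resulting linear system.
Node n1: branches {R1, R2, L1, C1, R3, R4, R6, L4, V1} → V_1 = 2.226-0.3714j
Node n2: branches {R1, L1, R3, R9, L3, V1} → V_2 = -2.324-0.3714j
Node n3: branches {C1, I1, R5, L2, R7, R8, L3, R10} → V_3 = -0.1114+0.008613j
Source currents: i(V1)=-2.918+5.106j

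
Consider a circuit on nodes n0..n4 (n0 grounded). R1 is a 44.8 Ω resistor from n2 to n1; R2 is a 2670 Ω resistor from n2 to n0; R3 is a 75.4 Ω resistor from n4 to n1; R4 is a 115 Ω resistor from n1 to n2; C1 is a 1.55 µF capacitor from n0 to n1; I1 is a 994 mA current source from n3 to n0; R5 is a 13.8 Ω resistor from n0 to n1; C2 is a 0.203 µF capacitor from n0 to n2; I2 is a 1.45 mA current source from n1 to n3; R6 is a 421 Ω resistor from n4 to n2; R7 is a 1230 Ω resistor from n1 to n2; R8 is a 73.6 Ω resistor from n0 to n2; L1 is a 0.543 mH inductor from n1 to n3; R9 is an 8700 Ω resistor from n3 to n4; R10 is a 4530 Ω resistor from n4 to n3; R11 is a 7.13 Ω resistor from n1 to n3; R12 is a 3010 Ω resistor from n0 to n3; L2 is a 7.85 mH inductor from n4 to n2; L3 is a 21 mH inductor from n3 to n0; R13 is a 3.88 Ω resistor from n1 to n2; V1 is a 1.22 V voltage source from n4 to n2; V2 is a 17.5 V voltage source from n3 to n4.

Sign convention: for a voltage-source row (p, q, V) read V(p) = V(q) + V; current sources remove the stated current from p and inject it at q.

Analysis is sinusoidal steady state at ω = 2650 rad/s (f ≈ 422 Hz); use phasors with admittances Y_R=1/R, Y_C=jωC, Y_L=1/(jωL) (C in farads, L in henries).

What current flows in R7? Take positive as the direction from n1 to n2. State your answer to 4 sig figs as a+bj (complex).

0.01247-0.004040j A

Element admittances at ω=2650 rad/s:
  Y(R1) = 0.02232+0.000j S between n2,n1
  Y(R2) = 0.0003745+0.000j S between n2,n0
  Y(R3) = 0.01326+0.000j S between n4,n1
  Y(R4) = 0.008696+0.000j S between n1,n2
  Y(C1) = 0.000+0.004108j S between n0,n1
  I1: injects 0.994 A into n0 (from n3)
  Y(R5) = 0.07246+0.000j S between n0,n1
  Y(C2) = 0.000+0.0005380j S between n0,n2
  I2: injects 0.00145 A into n3 (from n1)
  Y(R6) = 0.002375+0.000j S between n4,n2
  Y(R7) = 0.0008130+0.000j S between n1,n2
  Y(R8) = 0.01359+0.000j S between n0,n2
  Y(L1) = 0.000-0.6950j S between n1,n3
  Y(R9) = 0.0001149+0.000j S between n3,n4
  Y(R10) = 0.0002208+0.000j S between n4,n3
  Y(R11) = 0.1403+0.000j S between n1,n3
  Y(R12) = 0.0003322+0.000j S between n0,n3
  Y(L2) = 0.000-0.04807j S between n4,n2
  Y(L3) = 0.000-0.01797j S between n3,n0
  Y(R13) = 0.2577+0.000j S between n1,n2
  V1: constraint V(n4)−V(n2) = 1.22
  V2: constraint V(n3)−V(n4) = 17.5
Assemble and solve the 6×6 MNA system:
  V(n1)=-9.767-1.523j  V(n2)=-25.10+3.446j  V(n3)=-6.382+3.446j  V(n4)=-23.88+3.446j
  i(V1)=-4.796+1.532j  i(V2)=-4.986+1.539j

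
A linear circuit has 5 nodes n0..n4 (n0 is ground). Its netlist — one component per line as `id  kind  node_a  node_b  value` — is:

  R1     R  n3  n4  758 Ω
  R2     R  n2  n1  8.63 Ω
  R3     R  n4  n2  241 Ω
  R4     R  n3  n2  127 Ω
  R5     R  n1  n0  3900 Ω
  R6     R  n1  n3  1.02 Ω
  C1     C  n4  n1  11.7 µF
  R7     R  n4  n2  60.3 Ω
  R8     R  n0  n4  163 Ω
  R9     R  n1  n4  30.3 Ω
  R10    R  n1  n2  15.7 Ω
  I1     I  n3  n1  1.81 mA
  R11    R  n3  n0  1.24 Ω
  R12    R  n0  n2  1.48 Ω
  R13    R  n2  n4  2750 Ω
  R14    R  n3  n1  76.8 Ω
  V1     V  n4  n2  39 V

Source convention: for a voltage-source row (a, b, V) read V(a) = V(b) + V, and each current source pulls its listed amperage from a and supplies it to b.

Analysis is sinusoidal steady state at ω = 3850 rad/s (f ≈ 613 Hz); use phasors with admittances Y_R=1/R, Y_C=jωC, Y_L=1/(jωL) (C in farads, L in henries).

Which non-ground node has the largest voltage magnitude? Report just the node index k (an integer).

4

MNA unknowns: 4 node voltages V₁..V_4 plus 1 source current (V1)
R1: Y=0.001319+0.000j on G[3,4]
R2: Y=0.1159+0.000j on G[2,1]
R3: Y=0.004149+0.000j on G[4,2]
R4: Y=0.007874+0.000j on G[3,2]
R5: Y=0.0002564+0.000j on G[1,0]
R6: Y=0.9804+0.000j on G[1,3]
C1: Y=0.000+0.04505j on G[4,1]
R7: Y=0.01658+0.000j on G[4,2]
R8: Y=0.006135+0.000j on G[0,4]
R9: Y=0.03300+0.000j on G[1,4]
R10: Y=0.06369+0.000j on G[1,2]
I1: z[3]−=0.00181, z[1]+=0.00181
R11: Y=0.8065+0.000j on G[3,0]
R12: Y=0.6757+0.000j on G[0,2]
R13: Y=0.0003636+0.000j on G[2,4]
R14: Y=0.01302+0.000j on G[3,1]
V1: row V4−V2=39, i_V1 at 4,2
solve → V1=1.725+2.011j, V2=-1.496-1.299j, V3=0.9672+1.098j, V4=37.50-1.299j
aux → i_V1=-2.431-1.491j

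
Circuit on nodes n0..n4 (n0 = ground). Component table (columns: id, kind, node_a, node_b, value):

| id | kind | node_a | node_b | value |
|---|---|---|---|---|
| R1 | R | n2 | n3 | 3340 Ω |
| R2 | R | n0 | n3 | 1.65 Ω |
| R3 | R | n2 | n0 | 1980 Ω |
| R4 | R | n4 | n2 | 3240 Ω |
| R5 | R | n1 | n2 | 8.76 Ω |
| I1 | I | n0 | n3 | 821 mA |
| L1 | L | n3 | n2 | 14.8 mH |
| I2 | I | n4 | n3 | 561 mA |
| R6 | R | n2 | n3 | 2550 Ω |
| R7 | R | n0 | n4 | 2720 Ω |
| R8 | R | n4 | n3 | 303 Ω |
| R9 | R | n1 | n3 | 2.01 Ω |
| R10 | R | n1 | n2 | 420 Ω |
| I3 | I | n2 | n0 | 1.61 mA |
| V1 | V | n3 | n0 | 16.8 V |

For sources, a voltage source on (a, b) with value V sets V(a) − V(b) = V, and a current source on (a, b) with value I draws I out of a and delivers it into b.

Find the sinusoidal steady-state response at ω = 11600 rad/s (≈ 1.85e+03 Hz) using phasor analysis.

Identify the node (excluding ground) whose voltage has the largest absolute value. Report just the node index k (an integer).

MNA unknowns: 4 node voltages V₁..V_4 plus 1 source current (V1)
R1: Y=0.0002994+0.000j on G[2,3]
R2: Y=0.6061+0.000j on G[0,3]
R3: Y=0.0005051+0.000j on G[2,0]
R4: Y=0.0003086+0.000j on G[4,2]
R5: Y=0.1142+0.000j on G[1,2]
I1: z[0]−=0.821, z[3]+=0.821
L1: Y=0.000-0.005825j on G[3,2]
I2: z[4]−=0.561, z[3]+=0.561
R6: Y=0.0003922+0.000j on G[2,3]
R7: Y=0.0003676+0.000j on G[0,4]
R8: Y=0.003300+0.000j on G[4,3]
R9: Y=0.4975+0.000j on G[1,3]
R10: Y=0.002381+0.000j on G[1,2]
I3: z[2]−=0.00161, z[0]+=0.00161
V1: row V3−V0=16.8, i_V1 at 3,0
solve → V1=16.69-0.006481j, V2=16.24-0.03415j, V3=16.80+0.000j, V4=-125.9-0.002650j
aux → i_V1=-9.324+1.822e-05j

4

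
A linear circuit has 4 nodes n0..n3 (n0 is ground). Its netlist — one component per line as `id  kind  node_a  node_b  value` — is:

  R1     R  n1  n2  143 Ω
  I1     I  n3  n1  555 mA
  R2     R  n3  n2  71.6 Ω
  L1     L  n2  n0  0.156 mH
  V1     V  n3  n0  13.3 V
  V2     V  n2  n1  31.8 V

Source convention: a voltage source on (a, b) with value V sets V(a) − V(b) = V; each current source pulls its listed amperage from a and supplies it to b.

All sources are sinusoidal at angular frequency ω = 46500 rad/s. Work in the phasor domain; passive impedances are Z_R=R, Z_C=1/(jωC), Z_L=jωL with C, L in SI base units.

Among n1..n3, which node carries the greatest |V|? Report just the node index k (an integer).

1

Element admittances at ω=46500 rad/s:
  Y(R1) = 0.006993+0.000j S between n1,n2
  I1: injects 0.555 A into n1 (from n3)
  Y(R2) = 0.01397+0.000j S between n3,n2
  Y(L1) = 0.000-0.1379j S between n2,n0
  V1: constraint V(n3)−V(n0) = 13.3
  V2: constraint V(n2)−V(n1) = 31.8
Assemble and solve the 5×5 MNA system:
  V(n1)=-31.26+5.319j  V(n2)=0.5389+5.319j  V(n3)=13.30+0.000j
  i(V1)=-0.7332+0.07429j  i(V2)=-0.7774+0.000j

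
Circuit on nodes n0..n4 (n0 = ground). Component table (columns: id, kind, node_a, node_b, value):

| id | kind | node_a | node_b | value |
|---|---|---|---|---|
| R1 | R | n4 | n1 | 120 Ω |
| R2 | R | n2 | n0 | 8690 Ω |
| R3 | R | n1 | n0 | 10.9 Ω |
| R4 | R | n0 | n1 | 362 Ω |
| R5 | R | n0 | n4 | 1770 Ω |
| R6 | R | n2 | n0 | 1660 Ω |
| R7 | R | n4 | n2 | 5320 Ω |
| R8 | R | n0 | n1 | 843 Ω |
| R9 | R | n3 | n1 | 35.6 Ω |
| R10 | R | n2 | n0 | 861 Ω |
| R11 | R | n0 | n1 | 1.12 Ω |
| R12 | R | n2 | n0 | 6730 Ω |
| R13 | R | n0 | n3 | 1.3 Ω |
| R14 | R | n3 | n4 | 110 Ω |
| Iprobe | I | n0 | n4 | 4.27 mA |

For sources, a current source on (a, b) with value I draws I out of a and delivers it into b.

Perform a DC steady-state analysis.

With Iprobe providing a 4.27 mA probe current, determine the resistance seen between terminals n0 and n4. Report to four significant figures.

R_eq = 55.60 Ω

Apply KCL at each of the 4 non-ground nodes and solve the resulting linear system.
Node n1: branches {R1, R3, R4, R8, R9, R11} → V_1 = 0.002005
Node n2: branches {R2, R6, R7, R10, R12} → V_2 = 0.02014
Node n3: branches {R9, R13, R14} → V_3 = 0.002746
Node n4: branches {R1, R5, R7, R14, Iprobe} → V_4 = 0.2374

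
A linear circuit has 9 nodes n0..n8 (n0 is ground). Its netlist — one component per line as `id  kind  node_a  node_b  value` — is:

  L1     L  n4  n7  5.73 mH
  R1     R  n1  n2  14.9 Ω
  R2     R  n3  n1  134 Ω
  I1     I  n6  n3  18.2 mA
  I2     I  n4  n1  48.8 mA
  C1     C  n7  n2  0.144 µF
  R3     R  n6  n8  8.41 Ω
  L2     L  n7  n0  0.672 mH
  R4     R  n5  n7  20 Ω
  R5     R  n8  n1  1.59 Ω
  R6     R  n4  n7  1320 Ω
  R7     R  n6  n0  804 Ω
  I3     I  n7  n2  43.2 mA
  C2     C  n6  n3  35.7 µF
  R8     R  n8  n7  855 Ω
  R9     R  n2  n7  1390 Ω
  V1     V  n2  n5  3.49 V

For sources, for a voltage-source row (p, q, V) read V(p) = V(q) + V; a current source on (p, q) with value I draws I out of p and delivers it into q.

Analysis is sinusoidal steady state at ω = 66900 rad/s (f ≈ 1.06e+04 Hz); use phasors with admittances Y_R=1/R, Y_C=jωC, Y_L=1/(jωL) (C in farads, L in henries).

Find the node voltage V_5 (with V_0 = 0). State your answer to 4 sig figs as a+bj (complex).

1.284-1.165j V

Apply KCL at each of the 8 non-ground nodes and solve the resulting linear system.
Node n1: branches {R1, R2, I2, R5} → V_1 = 5.311-1.130j
Node n2: branches {R1, C1, I3, R9, V1} → V_2 = 4.774-1.165j
Node n3: branches {R2, I1, C2} → V_3 = 5.241-1.123j
Node n4: branches {L1, I2, R6} → V_4 = -5.072-17.54j
Node n5: branches {R4, V1} → V_5 = 1.284-1.165j
Node n6: branches {I1, R3, R7, C2} → V_6 = 5.241-1.115j
Node n7: branches {L1, C1, L2, R4, R6, I3, R8, R9} → V_7 = -0.06235-0.2931j
Node n8: branches {R3, R5, R8} → V_8 = 5.292-1.126j
Source currents: i(V1)=0.06734-0.04361j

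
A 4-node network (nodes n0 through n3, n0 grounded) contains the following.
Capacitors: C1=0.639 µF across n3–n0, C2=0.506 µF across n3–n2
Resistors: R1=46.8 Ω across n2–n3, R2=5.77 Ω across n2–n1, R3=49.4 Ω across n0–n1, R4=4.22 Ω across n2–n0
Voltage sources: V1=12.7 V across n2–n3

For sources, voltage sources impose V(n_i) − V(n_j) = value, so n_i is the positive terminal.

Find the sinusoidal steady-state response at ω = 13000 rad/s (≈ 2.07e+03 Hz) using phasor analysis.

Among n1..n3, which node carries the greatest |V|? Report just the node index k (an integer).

Apply KCL at each of the 3 non-ground nodes and solve the resulting linear system.
Node n1: branches {R2, R3} → V_1 = 0.01205+0.3699j
Node n2: branches {R1, C2, R2, R4, V1} → V_2 = 0.01345+0.4131j
Node n3: branches {C1, R1, C2, V1} → V_3 = -12.69+0.4131j
Source currents: i(V1)=-0.2748-0.1889j

3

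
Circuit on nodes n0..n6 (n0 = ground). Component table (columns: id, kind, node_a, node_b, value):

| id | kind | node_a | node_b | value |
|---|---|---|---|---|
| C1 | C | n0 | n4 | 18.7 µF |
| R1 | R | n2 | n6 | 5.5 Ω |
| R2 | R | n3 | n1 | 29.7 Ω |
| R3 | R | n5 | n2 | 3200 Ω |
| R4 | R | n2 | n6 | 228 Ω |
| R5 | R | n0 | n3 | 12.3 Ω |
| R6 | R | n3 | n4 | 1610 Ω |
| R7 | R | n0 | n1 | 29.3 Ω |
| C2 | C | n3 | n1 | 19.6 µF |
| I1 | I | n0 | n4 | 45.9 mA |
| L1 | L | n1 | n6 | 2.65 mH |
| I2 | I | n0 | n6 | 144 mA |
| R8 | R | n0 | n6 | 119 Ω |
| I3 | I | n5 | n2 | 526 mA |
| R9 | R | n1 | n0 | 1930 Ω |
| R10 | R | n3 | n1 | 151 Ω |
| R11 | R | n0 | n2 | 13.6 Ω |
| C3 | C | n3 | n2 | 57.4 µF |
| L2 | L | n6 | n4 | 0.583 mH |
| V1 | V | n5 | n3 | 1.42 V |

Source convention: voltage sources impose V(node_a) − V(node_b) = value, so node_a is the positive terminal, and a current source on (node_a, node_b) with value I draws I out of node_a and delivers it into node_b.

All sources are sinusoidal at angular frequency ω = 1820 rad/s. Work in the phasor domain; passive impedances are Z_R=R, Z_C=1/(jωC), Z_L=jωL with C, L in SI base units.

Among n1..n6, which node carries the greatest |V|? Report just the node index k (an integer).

2

MNA unknowns: 6 node voltages V₁..V_6 plus 1 source current (V1)
C1: Y=0.000+0.03403j on G[0,4]
R1: Y=0.1818+0.000j on G[2,6]
R2: Y=0.03367+0.000j on G[3,1]
R3: Y=0.0003125+0.000j on G[5,2]
R4: Y=0.004386+0.000j on G[2,6]
R5: Y=0.08130+0.000j on G[0,3]
R6: Y=0.0006211+0.000j on G[3,4]
R7: Y=0.03413+0.000j on G[0,1]
C2: Y=0.000+0.03567j on G[3,1]
I1: z[0]−=0.0459, z[4]+=0.0459
L1: Y=0.000-0.2073j on G[1,6]
I2: z[0]−=0.144, z[6]+=0.144
R8: Y=0.008403+0.000j on G[0,6]
I3: z[5]−=0.526, z[2]+=0.526
R9: Y=0.0005181+0.000j on G[1,0]
R10: Y=0.006623+0.000j on G[3,1]
R11: Y=0.07353+0.000j on G[0,2]
C3: Y=0.000+0.1045j on G[3,2]
L2: Y=0.000-0.9425j on G[6,4]
V1: row V5−V3=1.42, i_V1 at 5,3
solve → V1=0.8297-1.885j, V2=1.921-1.556j, V3=-0.3051+1.600j, V4=1.686-0.9116j, V5=1.115+1.600j, V6=1.627-0.9261j
aux → i_V1=-0.5257-0.0009861j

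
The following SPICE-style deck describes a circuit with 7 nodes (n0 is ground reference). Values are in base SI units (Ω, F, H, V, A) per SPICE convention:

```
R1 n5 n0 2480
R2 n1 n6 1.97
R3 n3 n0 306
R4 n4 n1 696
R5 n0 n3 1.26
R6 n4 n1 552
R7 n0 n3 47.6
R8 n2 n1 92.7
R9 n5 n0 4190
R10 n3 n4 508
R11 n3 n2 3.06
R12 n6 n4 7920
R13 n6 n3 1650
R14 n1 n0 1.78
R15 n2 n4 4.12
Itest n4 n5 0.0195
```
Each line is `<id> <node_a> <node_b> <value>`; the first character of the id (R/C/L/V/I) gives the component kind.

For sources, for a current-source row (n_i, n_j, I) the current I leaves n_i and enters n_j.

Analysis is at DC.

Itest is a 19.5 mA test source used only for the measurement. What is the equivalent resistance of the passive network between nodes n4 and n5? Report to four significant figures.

R_eq = 1566. Ω

Apply KCL at each of the 6 non-ground nodes and solve the resulting linear system.
Node n1: branches {R2, R4, R6, R8, R14} → V_1 = -0.002368
Node n2: branches {R8, R11, R15} → V_2 = -0.07706
Node n3: branches {R3, R5, R7, R10, R11, R13} → V_3 = -0.02221
Node n4: branches {R4, R6, R10, R12, R15, Itest} → V_4 = -0.1542
Node n5: branches {R1, R9, Itest} → V_5 = 30.38
Node n6: branches {R2, R12, R13} → V_6 = -0.002429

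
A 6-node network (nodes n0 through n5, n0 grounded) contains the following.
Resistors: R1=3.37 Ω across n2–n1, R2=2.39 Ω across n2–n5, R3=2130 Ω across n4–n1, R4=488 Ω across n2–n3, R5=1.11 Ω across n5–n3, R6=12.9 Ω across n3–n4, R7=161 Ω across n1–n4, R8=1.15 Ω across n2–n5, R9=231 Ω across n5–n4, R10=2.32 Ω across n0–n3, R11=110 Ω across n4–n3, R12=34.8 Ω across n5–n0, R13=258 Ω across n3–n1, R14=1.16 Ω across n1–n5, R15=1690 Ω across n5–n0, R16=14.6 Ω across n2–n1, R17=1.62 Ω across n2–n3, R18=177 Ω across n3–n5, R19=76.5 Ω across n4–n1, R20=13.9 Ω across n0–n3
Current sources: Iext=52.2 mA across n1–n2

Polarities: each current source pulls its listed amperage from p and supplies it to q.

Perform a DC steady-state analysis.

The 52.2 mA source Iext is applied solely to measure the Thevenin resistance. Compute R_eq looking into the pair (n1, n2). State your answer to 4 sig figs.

Apply KCL at each of the 5 non-ground nodes and solve the resulting linear system.
Node n1: branches {R1, R3, R7, R13, R14, R16, R19, Iext} → V_1 = -0.04282
Node n2: branches {R1, R2, R4, R8, R16, R17, Iext} → V_2 = 0.01242
Node n3: branches {R4, R5, R6, R10, R11, R13, R17, R18, R20} → V_3 = 0.0003887
Node n4: branches {R3, R6, R7, R9, R11, R19} → V_4 = -0.007597
Node n5: branches {R2, R5, R8, R9, R12, R14, R15, R18} → V_5 = -0.006666

R_eq = 1.058 Ω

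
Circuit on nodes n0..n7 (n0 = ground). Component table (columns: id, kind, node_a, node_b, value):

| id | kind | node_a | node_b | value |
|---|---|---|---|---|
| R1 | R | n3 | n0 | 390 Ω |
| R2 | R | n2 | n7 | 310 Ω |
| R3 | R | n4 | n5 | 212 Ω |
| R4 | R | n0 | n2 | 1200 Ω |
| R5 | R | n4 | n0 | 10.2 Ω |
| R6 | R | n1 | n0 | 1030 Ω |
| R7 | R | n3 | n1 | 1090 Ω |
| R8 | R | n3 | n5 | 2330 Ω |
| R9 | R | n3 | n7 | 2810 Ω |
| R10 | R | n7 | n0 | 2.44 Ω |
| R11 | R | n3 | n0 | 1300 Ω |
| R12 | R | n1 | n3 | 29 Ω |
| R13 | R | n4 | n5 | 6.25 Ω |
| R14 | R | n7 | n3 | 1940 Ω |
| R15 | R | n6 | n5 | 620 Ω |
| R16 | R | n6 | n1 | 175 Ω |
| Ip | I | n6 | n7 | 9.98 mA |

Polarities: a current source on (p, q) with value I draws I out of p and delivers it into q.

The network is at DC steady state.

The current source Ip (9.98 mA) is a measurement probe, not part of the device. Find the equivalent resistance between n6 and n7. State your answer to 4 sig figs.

Apply KCL at each of the 7 non-ground nodes and solve the resulting linear system.
Node n1: branches {R6, R7, R12, R16} → V_1 = -1.245
Node n2: branches {R2, R4} → V_2 = 0.01743
Node n3: branches {R1, R7, R8, R9, R11, R12, R14} → V_3 = -1.101
Node n4: branches {R3, R5, R13} → V_4 = -0.04205
Node n5: branches {R3, R8, R13, R15} → V_5 = -0.06707
Node n6: branches {R15, R16, Ip} → V_6 = -2.348
Node n7: branches {R2, R9, R10, R14, Ip} → V_7 = 0.02193

R_eq = 237.4 Ω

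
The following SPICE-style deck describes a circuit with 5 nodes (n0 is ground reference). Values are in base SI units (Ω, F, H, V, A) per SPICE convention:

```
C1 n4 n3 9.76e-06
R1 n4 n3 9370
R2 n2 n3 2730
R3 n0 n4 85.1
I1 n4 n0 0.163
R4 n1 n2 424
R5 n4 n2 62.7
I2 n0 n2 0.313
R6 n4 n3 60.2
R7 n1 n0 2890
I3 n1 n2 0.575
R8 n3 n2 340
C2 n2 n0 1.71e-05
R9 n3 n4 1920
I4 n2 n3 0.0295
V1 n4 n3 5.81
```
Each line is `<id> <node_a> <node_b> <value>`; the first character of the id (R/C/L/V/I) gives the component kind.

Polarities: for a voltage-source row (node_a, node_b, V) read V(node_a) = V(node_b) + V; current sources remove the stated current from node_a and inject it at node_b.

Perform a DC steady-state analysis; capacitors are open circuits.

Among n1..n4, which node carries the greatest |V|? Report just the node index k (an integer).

Element admittances at DC:
  Y(C1) = 0.000 S between n4,n3
  Y(R1) = 0.0001067 S between n4,n3
  Y(R2) = 0.0003663 S between n2,n3
  Y(R3) = 0.01175 S between n0,n4
  I1: injects 0.163 A into n0 (from n4)
  Y(R4) = 0.002358 S between n1,n2
  Y(R5) = 0.01595 S between n4,n2
  I2: injects 0.313 A into n2 (from n0)
  Y(R6) = 0.01661 S between n4,n3
  Y(R7) = 0.0003460 S between n1,n0
  I3: injects 0.575 A into n2 (from n1)
  Y(R8) = 0.002941 S between n3,n2
  Y(C2) = 0.000 S between n2,n0
  Y(R9) = 0.0005208 S between n3,n4
  I4: injects 0.0295 A into n3 (from n2)
  V1: constraint V(n4)−V(n3) = 5.81
Assemble and solve the 5×5 MNA system:
  V(n1)=-182.0  V(n2)=35.12  V(n3)=12.31  V(n4)=18.12
  i(V1)=-0.2051

1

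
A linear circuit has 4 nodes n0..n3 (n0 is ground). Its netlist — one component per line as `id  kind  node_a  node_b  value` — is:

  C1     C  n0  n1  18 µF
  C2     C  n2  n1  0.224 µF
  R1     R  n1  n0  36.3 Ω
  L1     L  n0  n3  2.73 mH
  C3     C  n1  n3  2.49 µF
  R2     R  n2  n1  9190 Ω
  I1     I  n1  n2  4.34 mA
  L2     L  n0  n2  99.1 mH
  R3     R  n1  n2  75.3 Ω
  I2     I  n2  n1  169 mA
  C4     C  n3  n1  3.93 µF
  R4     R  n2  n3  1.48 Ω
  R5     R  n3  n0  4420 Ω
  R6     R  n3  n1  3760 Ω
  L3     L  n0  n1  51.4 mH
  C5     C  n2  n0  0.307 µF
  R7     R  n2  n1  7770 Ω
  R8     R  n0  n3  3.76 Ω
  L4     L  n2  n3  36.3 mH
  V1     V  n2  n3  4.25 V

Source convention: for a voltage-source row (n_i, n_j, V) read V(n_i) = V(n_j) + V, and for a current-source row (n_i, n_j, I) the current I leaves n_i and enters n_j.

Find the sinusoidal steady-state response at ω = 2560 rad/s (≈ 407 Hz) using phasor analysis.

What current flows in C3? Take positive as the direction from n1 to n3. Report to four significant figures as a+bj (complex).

MNA unknowns: 3 node voltages V₁..V_3 plus 1 source current (V1)
C1: Y=0.000+0.04608j on G[0,1]
C2: Y=0.000+0.0005734j on G[2,1]
R1: Y=0.02755+0.000j on G[1,0]
L1: Y=0.000-0.1431j on G[0,3]
C3: Y=0.000+0.006374j on G[1,3]
R2: Y=0.0001088+0.000j on G[2,1]
I1: z[1]−=0.00434, z[2]+=0.00434
L2: Y=0.000-0.003942j on G[0,2]
R3: Y=0.01328+0.000j on G[1,2]
I2: z[2]−=0.169, z[1]+=0.169
C4: Y=0.000+0.01006j on G[3,1]
R4: Y=0.6757+0.000j on G[2,3]
R5: Y=0.0002262+0.000j on G[3,0]
R6: Y=0.0002660+0.000j on G[3,1]
L3: Y=0.000-0.007600j on G[0,1]
C5: Y=0.000+0.0007859j on G[2,0]
R7: Y=0.0001287+0.000j on G[2,1]
R8: Y=0.2660+0.000j on G[0,3]
L4: Y=0.000-0.01076j on G[2,3]
V1: row V2−V3=4.25, i_V1 at 2,3
solve → V1=1.799-2.608j, V2=3.792-0.1914j, V3=-0.4580-0.1914j
aux → i_V1=-3.061+0.02389j

0.01540+0.01438j A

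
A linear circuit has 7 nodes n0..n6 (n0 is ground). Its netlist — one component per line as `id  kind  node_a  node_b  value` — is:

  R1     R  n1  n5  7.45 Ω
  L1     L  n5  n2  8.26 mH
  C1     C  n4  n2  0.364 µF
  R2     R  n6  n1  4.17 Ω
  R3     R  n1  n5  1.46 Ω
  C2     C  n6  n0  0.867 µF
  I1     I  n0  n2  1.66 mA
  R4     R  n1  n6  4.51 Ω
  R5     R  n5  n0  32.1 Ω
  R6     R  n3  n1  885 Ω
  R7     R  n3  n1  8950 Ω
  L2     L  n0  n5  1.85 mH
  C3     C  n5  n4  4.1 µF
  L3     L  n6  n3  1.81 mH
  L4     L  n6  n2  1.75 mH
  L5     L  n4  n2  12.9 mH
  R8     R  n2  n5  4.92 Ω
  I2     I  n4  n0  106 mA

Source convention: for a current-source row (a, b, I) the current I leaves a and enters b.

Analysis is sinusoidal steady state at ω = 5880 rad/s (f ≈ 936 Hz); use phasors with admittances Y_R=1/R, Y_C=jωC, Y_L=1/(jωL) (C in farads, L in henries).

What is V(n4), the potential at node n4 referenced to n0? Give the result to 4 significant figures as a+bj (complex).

MNA unknowns: 6 node voltages V₁..V_6
R1: Y=0.1342+0.000j on G[1,5]
L1: Y=0.000-0.02059j on G[5,2]
C1: Y=0.000+0.002140j on G[4,2]
R2: Y=0.2398+0.000j on G[6,1]
R3: Y=0.6849+0.000j on G[1,5]
C2: Y=0.000+0.005098j on G[6,0]
I1: z[0]−=0.00166, z[2]+=0.00166
R4: Y=0.2217+0.000j on G[1,6]
R5: Y=0.03115+0.000j on G[5,0]
R6: Y=0.001130+0.000j on G[3,1]
R7: Y=0.0001117+0.000j on G[3,1]
L2: Y=0.000-0.09193j on G[0,5]
C3: Y=0.000+0.02411j on G[5,4]
L3: Y=0.000-0.09396j on G[6,3]
L4: Y=0.000-0.09718j on G[6,2]
L5: Y=0.000-0.01318j on G[4,2]
R8: Y=0.2033+0.000j on G[2,5]
I2: z[4]−=0.106, z[0]+=0.106
solve → V1=-0.3582-1.096j, V2=-0.08310-0.8967j, V3=-0.3199-1.142j, V4=-0.6312+6.898j, V5=-0.3801-1.069j, V6=-0.3193-1.142j

-0.6312+6.898j V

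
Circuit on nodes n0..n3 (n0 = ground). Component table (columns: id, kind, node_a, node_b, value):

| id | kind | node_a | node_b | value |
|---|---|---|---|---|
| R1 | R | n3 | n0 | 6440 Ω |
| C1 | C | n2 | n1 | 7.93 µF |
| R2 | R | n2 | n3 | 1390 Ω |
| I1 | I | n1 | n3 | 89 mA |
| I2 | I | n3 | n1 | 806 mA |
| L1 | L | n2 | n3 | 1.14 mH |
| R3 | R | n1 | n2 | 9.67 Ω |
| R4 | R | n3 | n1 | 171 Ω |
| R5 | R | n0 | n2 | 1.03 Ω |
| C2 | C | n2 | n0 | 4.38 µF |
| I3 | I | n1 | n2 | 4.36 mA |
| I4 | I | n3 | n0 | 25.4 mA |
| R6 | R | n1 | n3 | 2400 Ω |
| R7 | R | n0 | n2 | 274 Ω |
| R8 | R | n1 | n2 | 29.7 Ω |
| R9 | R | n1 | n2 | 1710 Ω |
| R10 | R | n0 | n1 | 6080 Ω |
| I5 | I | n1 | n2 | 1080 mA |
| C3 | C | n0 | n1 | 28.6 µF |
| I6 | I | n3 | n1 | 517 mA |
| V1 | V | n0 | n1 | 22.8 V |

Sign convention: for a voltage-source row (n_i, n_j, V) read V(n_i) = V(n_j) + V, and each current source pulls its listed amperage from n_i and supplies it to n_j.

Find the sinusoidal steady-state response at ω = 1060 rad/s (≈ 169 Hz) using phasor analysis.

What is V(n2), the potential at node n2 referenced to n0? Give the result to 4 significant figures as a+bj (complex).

-3.092-0.1257j V

Element admittances at ω=1060 rad/s:
  Y(R1) = 0.0001553+0.000j S between n3,n0
  Y(C1) = 0.000+0.008406j S between n2,n1
  Y(R2) = 0.0007194+0.000j S between n2,n3
  I1: injects 0.089 A into n3 (from n1)
  I2: injects 0.806 A into n1 (from n3)
  Y(L1) = 0.000-0.8275j S between n2,n3
  Y(R3) = 0.1034+0.000j S between n1,n2
  Y(R4) = 0.005848+0.000j S between n3,n1
  Y(R5) = 0.9709+0.000j S between n0,n2
  Y(C2) = 0.000+0.004643j S between n2,n0
  I3: injects 0.00436 A into n2 (from n1)
  I4: injects 0.0254 A into n0 (from n3)
  Y(R6) = 0.0004167+0.000j S between n1,n3
  Y(R7) = 0.003650+0.000j S between n0,n2
  Y(R8) = 0.03367+0.000j S between n1,n2
  Y(R9) = 0.0005848+0.000j S between n1,n2
  Y(R10) = 0.0001645+0.000j S between n0,n1
  I5: injects 1.08 A into n2 (from n1)
  Y(C3) = 0.000+0.03032j S between n0,n1
  I6: injects 0.517 A into n1 (from n3)
  V1: constraint V(n0)−V(n1) = 22.8
Assemble and solve the 4×4 MNA system:
  V(n1)=-22.80+0.000j  V(n2)=-3.092-0.1257j  V(n3)=-3.107-1.796j
  i(V1)=-2.991-0.8283j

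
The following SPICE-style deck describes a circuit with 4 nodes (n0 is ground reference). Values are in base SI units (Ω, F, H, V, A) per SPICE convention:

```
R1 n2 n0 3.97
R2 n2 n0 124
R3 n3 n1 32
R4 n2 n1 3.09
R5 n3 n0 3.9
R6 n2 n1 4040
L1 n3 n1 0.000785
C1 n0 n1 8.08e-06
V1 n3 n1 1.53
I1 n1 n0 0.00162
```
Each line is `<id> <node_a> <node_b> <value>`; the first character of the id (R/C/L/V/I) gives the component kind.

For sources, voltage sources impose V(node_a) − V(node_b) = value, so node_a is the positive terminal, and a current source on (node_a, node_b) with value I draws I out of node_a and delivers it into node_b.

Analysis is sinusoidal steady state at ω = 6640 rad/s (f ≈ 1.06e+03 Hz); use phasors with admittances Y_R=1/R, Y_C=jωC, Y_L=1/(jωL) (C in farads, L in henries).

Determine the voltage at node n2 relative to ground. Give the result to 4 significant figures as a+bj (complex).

-0.5359+0.07176j V

Apply KCL at each of the 3 non-ground nodes and solve the resulting linear system.
Node n1: branches {R3, R4, R6, L1, C1, V1, I1} → V_1 = -0.9660+0.1294j
Node n2: branches {R1, R2, R4, R6} → V_2 = -0.5359+0.07176j
Node n3: branches {R3, R5, L1, V1} → V_3 = 0.5640+0.1294j
Source currents: i(V1)=-0.1924+0.2604j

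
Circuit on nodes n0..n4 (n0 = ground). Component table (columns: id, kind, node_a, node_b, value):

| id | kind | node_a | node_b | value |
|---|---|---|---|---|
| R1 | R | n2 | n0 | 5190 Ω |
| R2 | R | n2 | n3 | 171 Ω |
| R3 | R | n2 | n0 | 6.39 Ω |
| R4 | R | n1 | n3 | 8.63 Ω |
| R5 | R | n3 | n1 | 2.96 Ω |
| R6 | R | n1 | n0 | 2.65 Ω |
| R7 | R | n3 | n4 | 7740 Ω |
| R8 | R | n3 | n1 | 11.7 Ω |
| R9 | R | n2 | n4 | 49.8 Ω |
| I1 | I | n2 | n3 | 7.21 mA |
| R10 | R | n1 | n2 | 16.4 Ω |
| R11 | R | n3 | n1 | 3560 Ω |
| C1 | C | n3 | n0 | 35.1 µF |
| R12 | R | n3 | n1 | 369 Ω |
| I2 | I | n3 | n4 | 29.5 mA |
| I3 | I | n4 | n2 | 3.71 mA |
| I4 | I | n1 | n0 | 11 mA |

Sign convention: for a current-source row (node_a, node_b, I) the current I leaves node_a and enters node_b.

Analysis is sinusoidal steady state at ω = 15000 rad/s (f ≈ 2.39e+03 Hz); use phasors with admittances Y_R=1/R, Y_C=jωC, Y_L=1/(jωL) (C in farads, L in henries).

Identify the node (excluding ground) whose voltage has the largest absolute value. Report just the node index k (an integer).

Element admittances at ω=15000 rad/s:
  Y(R1) = 0.0001927+0.000j S between n2,n0
  Y(R2) = 0.005848+0.000j S between n2,n3
  Y(R3) = 0.1565+0.000j S between n2,n0
  Y(R4) = 0.1159+0.000j S between n1,n3
  Y(R5) = 0.3378+0.000j S between n3,n1
  Y(R6) = 0.3774+0.000j S between n1,n0
  Y(R7) = 0.0001292+0.000j S between n3,n4
  Y(R8) = 0.08547+0.000j S between n3,n1
  Y(R9) = 0.02008+0.000j S between n2,n4
  I1: injects 0.00721 A into n3 (from n2)
  Y(R10) = 0.06098+0.000j S between n1,n2
  Y(R11) = 0.0002809+0.000j S between n3,n1
  Y(C1) = 0.000+0.5265j S between n3,n0
  Y(R12) = 0.002710+0.000j S between n3,n1
  I2: injects 0.0295 A into n4 (from n3)
  I3: injects 0.00371 A into n2 (from n4)
  I4: injects 0.011 A into n0 (from n1)
Assemble and solve the 4×4 MNA system:
  V(n1)=-0.01503+0.02155j  V(n2)=0.09437+0.006898j  V(n3)=-0.01750+0.03821j  V(n4)=1.370+0.007098j

4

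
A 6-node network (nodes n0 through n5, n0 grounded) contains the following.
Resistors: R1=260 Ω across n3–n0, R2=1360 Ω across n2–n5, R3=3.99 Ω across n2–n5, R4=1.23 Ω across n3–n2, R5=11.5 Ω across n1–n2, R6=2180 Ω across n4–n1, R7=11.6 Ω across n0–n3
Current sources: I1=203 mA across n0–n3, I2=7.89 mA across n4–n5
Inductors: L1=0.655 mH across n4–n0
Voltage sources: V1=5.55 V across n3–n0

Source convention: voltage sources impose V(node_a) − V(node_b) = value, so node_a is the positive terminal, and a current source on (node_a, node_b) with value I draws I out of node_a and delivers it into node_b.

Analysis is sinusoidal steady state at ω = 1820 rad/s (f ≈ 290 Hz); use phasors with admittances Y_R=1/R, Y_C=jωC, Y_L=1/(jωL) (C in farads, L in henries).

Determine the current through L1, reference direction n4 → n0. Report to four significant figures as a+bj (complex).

MNA unknowns: 5 node voltages V₁..V_5 plus 1 source current (V1)
R1: Y=0.003846+0.000j on G[3,0]
R2: Y=0.0007353+0.000j on G[2,5]
I1: z[0]−=0.203, z[3]+=0.203
R3: Y=0.2506+0.000j on G[2,5]
R4: Y=0.8130+0.000j on G[3,2]
R5: Y=0.08696+0.000j on G[1,2]
I2: z[4]−=0.00789, z[5]+=0.00789
R6: Y=0.0004587+0.000j on G[4,1]
L1: Y=0.000-0.8389j on G[4,0]
R7: Y=0.08621+0.000j on G[0,3]
V1: row V3−V0=5.55, i_V1 at 3,0
solve → V1=5.527-3.706e-05j, V2=5.557-3.581e-06j, V3=5.550+0.000j, V4=-3.470e-06-0.006383j, V5=5.588-3.581e-06j
aux → i_V1=-0.2914-2.911e-06j

-0.005354+2.911e-06j A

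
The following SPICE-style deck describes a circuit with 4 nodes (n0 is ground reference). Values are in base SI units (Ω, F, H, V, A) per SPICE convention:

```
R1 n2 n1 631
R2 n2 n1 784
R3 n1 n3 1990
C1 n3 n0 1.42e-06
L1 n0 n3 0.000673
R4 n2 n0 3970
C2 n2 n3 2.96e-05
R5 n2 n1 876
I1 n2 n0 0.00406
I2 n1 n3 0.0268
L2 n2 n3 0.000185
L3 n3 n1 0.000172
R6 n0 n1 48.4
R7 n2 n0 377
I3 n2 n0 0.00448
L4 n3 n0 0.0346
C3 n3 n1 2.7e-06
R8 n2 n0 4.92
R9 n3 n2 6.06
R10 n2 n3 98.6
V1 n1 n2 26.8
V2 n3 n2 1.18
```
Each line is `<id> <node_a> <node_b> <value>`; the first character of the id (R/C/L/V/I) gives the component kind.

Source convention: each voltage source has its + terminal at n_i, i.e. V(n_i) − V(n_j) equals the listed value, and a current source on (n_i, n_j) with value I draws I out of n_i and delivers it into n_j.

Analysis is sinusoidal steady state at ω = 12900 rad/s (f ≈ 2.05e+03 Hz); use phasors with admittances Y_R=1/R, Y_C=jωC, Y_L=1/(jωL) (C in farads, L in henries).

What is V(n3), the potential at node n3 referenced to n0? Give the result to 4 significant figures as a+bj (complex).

Apply KCL at each of the 3 non-ground nodes and solve the resulting linear system.
Node n1: branches {R1, R2, R3, R5, I2, L3, R6, C3, V1} → V_1 = 24.53-0.4766j
Node n2: branches {R1, R2, R4, C2, R5, I1, L2, R7, I3, R8, R9, R10, V1, V2} → V_2 = -2.271-0.4766j
Node n3: branches {R3, C1, L1, C2, I2, L2, L3, L4, C3, R9, R10, V2} → V_3 = -1.091-0.4766j
Source currents: i(V1)=-0.6537+10.66j, i(V2)=-0.1198-10.72j

-1.091-0.4766j V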